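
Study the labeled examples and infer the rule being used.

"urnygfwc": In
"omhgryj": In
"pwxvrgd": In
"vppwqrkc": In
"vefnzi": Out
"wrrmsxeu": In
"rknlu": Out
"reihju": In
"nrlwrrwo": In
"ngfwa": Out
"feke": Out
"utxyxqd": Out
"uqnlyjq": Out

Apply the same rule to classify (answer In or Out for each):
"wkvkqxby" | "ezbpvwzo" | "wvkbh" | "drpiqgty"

A rule that fits every label: length ≥ 6 AND contains 'r' — true of each 'In' example, false of each 'Out' one.
Out: "wkvkqxby", since length 8, no 'r'. Out: "ezbpvwzo", since length 8, no 'r'. Out: "wvkbh", since length 5, no 'r'. In: "drpiqgty", since length 8, has 'r'.

Out, Out, Out, In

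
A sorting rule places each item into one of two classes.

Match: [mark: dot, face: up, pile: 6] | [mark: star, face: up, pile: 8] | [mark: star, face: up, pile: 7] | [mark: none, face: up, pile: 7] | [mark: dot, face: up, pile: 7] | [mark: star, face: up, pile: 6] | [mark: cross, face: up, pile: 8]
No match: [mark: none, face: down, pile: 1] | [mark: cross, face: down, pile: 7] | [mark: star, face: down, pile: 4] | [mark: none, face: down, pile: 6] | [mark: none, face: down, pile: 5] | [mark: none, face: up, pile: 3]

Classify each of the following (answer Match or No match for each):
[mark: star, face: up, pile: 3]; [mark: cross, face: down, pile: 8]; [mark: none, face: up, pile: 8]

The distinguishing property — face is up AND pile ≥ 4 — holds for all the 'Match' cases and none of the 'No match' cases.
[mark: star, face: up, pile: 3]: face is up, pile = 3, does not fit → No match. [mark: cross, face: down, pile: 8]: face is down, pile = 8, does not fit → No match. [mark: none, face: up, pile: 8]: face is up, pile = 8, checks out → Match.

No match, No match, Match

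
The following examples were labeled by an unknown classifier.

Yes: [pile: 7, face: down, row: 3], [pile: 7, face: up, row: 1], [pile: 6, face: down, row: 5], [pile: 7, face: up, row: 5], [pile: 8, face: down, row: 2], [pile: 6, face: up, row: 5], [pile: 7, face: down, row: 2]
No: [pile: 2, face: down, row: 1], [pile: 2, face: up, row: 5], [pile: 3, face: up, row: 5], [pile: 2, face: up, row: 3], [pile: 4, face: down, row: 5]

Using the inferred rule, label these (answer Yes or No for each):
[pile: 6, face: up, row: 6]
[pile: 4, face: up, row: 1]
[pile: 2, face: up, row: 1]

Yes, No, No

A rule that fits every label: pile ≥ 6 — true of each 'Yes' example, false of each 'No' one.
[pile: 6, face: up, row: 6]: Yes (pile = 6).
[pile: 4, face: up, row: 1]: No (pile = 4).
[pile: 2, face: up, row: 1]: No (pile = 2).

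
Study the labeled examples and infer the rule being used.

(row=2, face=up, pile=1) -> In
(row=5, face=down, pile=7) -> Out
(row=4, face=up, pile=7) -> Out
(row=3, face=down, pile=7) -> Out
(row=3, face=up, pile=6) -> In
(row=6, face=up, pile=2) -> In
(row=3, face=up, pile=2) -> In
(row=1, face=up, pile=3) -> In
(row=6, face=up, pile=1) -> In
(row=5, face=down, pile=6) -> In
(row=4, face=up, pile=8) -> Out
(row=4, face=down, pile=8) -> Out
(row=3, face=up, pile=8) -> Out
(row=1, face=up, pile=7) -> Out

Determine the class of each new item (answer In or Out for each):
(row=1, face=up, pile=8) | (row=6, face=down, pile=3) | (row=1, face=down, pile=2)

The rule appears to be: pile ≤ 6.
(row=1, face=up, pile=8) → pile = 8 → Out.
(row=6, face=down, pile=3) → pile = 3 → In.
(row=1, face=down, pile=2) → pile = 2 → In.

Out, In, In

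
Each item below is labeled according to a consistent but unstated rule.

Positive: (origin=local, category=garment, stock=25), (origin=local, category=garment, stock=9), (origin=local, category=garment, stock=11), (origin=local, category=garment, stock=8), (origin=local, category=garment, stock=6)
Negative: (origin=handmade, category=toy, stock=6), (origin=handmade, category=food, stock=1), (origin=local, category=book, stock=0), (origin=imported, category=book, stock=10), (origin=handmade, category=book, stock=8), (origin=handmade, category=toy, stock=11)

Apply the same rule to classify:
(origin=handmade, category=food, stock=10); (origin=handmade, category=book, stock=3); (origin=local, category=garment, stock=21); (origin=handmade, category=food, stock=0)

Negative, Negative, Positive, Negative

The distinguishing property — category is garment — holds for all the 'Positive' cases and none of the 'Negative' cases.
(origin=handmade, category=food, stock=10): category is food — does not satisfy this, so Negative. (origin=handmade, category=book, stock=3): category is book — does not satisfy this, so Negative. (origin=local, category=garment, stock=21): category is garment — qualifies, so Positive. (origin=handmade, category=food, stock=0): category is food — does not satisfy this, so Negative.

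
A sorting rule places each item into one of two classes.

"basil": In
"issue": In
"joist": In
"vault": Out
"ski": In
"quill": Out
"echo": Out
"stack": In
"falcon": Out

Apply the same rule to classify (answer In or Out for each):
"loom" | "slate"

Out, In

The pattern is that an item is 'In' exactly when: contains 's'.
"loom": no 's' — does not satisfy this, so Out. "slate": has 's' — satisfies this, so In.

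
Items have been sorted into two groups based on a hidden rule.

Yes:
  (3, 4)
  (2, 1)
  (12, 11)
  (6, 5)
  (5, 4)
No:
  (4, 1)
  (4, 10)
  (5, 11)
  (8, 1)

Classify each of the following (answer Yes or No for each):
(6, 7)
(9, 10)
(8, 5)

The distinguishing property — |first − second| ≤ 1 — holds for all the 'Yes' cases and none of the 'No' cases.
Yes: (6, 7), since |6−7| = 1.
Yes: (9, 10), since |9−10| = 1.
No: (8, 5), since |8−5| = 3.

Yes, Yes, No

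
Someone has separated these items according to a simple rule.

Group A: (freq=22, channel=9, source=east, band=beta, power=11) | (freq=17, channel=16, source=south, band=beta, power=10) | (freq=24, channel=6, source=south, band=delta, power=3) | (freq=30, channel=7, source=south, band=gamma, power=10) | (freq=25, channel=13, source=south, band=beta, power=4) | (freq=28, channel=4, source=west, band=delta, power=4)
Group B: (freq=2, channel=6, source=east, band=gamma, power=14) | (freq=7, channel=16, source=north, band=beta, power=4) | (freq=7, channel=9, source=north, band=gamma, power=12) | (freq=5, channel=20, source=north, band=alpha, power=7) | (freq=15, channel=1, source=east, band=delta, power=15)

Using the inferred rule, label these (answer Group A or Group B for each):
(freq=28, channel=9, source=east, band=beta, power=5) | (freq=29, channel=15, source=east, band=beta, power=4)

All 'Group A' examples share one property — freq ≥ 17 — and every 'Group B' example lacks it.
(freq=28, channel=9, source=east, band=beta, power=5) → freq = 28 → Group A. (freq=29, channel=15, source=east, band=beta, power=4) → freq = 29 → Group A.

Group A, Group A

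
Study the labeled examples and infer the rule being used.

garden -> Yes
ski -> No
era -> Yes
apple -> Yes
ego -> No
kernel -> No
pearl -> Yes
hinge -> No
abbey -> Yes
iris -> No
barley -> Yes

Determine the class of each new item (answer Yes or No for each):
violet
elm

No, No

The common property of the 'Yes' items is: contains 'a'. No 'No' item has it.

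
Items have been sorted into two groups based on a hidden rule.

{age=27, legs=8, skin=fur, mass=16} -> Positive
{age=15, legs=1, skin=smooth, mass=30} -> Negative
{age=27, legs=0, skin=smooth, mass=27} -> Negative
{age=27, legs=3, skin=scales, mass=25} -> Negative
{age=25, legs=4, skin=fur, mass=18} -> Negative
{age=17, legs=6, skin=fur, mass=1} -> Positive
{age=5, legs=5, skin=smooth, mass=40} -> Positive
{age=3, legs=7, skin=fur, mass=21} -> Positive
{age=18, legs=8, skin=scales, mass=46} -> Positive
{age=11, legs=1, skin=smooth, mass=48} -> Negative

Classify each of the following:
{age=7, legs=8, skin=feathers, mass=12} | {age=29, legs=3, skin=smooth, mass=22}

Positive, Negative

The pattern is that an item is 'Positive' exactly when: legs ≥ 5.
{age=7, legs=8, skin=feathers, mass=12}: Positive (legs = 8).
{age=29, legs=3, skin=smooth, mass=22}: Negative (legs = 3).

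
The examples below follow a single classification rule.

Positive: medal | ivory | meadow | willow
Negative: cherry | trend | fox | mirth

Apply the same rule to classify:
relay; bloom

One predicate separates the groups cleanly: has ≥ 2 vowels.

Positive, Positive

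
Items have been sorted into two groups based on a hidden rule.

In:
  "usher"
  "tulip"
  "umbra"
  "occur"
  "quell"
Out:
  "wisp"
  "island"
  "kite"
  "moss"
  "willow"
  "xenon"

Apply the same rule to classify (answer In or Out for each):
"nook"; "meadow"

A rule that fits every label: contains 'u' — true of each 'In' example, false of each 'Out' one.
"nook" — no 'u', hence Out. "meadow" — no 'u', hence Out.

Out, Out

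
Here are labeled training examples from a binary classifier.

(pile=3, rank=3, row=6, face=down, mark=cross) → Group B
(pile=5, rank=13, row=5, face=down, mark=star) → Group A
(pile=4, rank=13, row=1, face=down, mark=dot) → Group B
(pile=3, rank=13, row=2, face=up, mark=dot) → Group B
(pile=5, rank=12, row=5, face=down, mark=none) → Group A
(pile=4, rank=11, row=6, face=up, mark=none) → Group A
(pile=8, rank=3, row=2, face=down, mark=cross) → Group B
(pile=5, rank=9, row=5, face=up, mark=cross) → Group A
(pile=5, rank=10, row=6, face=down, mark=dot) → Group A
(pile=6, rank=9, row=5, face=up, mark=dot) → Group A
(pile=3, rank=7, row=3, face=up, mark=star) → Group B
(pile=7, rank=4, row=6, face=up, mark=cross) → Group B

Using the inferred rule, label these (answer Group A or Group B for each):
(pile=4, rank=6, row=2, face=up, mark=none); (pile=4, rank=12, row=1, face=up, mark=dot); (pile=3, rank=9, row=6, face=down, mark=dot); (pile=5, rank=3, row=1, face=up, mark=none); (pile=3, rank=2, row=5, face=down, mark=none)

The simplest hypothesis consistent with all the labels is: rank ≥ 7 AND row ≥ 5.
(pile=4, rank=6, row=2, face=up, mark=none): rank = 6, row = 2, does not satisfy this → Group B. (pile=4, rank=12, row=1, face=up, mark=dot): rank = 12, row = 1, does not satisfy this → Group B. (pile=3, rank=9, row=6, face=down, mark=dot): rank = 9, row = 6, meets the rule → Group A. (pile=5, rank=3, row=1, face=up, mark=none): rank = 3, row = 1, does not satisfy this → Group B. (pile=3, rank=2, row=5, face=down, mark=none): rank = 2, row = 5, does not satisfy this → Group B.

Group B, Group B, Group A, Group B, Group B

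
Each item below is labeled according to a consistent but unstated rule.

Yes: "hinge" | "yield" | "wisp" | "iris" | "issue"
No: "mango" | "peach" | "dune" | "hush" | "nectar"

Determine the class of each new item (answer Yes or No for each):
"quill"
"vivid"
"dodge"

Looking at the examples, the only property every 'Yes' case has and every 'No' case lacks is: contains 'i'.
"quill" — has 'i', hence Yes. "vivid" — has 'i', hence Yes. "dodge" — no 'i', hence No.

Yes, Yes, No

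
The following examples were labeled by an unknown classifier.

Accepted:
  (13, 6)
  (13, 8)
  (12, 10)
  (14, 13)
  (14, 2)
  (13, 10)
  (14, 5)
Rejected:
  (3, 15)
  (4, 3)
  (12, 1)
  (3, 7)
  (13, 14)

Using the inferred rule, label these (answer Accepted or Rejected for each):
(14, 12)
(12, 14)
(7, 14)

Accepted, Rejected, Rejected

The distinguishing property — first > second AND sum ≥ 16 — holds for all the 'Accepted' cases and none of the 'Rejected' cases.
(14, 12): 14 > 12, 14+12 = 26 — meets the rule, so Accepted. (12, 14): 12 < 14, 12+14 = 26 — lacks this property, so Rejected. (7, 14): 7 < 14, 7+14 = 21 — lacks this property, so Rejected.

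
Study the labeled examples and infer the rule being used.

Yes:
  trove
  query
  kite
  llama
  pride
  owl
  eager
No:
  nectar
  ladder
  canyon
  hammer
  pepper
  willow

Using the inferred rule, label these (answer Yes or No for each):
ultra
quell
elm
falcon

Yes, Yes, Yes, No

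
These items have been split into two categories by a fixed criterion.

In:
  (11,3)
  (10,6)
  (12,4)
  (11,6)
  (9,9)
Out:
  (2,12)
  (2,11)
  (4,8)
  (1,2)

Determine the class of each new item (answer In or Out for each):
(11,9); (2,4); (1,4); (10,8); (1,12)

In, Out, Out, In, Out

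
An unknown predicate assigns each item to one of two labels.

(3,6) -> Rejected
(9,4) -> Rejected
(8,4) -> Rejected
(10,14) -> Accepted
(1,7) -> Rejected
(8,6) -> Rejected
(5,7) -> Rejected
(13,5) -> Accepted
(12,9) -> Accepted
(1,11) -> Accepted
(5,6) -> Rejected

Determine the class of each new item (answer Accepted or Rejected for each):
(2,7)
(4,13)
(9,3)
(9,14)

Rejected, Accepted, Rejected, Accepted

One predicate separates the groups cleanly: max ≥ 10.
Rejected: (2,7), since max 7.
Accepted: (4,13), since max 13.
Rejected: (9,3), since max 9.
Accepted: (9,14), since max 14.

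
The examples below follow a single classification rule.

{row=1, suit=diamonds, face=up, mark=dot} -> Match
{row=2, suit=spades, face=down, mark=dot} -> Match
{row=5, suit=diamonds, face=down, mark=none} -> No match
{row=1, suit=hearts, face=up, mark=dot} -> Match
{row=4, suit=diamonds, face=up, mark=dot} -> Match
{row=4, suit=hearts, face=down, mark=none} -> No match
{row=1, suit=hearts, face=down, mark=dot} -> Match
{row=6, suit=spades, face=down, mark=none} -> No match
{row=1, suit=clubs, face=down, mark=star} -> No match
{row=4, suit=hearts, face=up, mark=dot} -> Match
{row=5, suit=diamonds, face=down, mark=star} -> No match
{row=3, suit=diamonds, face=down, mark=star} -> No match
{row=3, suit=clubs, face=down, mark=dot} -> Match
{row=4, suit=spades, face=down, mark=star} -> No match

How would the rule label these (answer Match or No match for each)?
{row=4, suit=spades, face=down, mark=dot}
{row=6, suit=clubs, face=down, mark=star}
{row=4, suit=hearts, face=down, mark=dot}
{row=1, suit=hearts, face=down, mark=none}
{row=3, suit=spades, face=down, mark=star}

The rule appears to be: mark is dot.
{row=4, suit=spades, face=down, mark=dot} → mark is dot → Match. {row=6, suit=clubs, face=down, mark=star} → mark is star → No match. {row=4, suit=hearts, face=down, mark=dot} → mark is dot → Match. {row=1, suit=hearts, face=down, mark=none} → mark is none → No match. {row=3, suit=spades, face=down, mark=star} → mark is star → No match.

Match, No match, Match, No match, No match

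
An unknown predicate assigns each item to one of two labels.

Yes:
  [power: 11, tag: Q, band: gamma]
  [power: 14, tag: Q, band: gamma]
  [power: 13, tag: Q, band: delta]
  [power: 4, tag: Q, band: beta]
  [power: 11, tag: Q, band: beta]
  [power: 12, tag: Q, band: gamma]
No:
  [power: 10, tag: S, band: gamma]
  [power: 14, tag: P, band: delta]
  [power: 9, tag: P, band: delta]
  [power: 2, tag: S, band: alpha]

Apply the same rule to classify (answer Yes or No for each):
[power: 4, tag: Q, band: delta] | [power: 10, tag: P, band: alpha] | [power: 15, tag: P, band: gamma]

Comparing the two groups points to one rule — tag is Q.

Yes, No, No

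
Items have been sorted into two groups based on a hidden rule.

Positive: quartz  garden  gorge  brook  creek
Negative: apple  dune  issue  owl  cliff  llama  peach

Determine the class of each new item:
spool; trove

Looking at the examples, the only property every 'Positive' case has and every 'Negative' case lacks is: contains 'r'.
Negative: spool, since no 'r'. Positive: trove, since has 'r'.

Negative, Positive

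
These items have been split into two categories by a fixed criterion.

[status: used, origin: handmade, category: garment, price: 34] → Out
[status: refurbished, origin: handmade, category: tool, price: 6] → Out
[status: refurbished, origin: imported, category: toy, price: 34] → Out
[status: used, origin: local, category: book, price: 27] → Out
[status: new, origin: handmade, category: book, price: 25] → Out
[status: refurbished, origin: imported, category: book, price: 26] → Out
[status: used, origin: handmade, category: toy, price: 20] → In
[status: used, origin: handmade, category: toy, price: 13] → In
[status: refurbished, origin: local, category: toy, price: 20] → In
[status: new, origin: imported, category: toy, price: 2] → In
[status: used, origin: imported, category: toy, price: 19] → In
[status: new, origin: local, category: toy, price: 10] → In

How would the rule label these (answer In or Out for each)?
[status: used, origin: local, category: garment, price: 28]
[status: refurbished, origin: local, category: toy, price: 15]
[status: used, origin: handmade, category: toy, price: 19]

The common property of the 'In' items is: category is toy AND price ≤ 20. No 'Out' item has it.
Out: [status: used, origin: local, category: garment, price: 28], since category is garment, price = 28.
In: [status: refurbished, origin: local, category: toy, price: 15], since category is toy, price = 15.
In: [status: used, origin: handmade, category: toy, price: 19], since category is toy, price = 19.

Out, In, In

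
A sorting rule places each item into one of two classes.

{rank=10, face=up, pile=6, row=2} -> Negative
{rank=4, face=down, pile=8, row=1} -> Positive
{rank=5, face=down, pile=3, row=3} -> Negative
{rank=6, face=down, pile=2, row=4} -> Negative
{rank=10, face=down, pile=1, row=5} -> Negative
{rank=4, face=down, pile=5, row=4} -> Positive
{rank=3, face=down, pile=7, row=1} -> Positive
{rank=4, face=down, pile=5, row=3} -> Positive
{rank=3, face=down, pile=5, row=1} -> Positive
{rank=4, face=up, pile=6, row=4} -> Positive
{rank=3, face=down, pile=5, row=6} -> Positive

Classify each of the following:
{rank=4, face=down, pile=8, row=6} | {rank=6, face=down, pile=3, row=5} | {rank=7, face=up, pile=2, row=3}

Positive, Negative, Negative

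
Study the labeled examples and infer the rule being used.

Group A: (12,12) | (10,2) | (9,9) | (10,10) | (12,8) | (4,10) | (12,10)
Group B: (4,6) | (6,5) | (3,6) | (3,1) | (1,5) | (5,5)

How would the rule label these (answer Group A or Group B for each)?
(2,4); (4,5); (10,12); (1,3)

Group B, Group B, Group A, Group B

'Group A' ⟺ sum ≥ 12.
(2,4): Group B (2+4 = 6).
(4,5): Group B (4+5 = 9).
(10,12): Group A (10+12 = 22).
(1,3): Group B (1+3 = 4).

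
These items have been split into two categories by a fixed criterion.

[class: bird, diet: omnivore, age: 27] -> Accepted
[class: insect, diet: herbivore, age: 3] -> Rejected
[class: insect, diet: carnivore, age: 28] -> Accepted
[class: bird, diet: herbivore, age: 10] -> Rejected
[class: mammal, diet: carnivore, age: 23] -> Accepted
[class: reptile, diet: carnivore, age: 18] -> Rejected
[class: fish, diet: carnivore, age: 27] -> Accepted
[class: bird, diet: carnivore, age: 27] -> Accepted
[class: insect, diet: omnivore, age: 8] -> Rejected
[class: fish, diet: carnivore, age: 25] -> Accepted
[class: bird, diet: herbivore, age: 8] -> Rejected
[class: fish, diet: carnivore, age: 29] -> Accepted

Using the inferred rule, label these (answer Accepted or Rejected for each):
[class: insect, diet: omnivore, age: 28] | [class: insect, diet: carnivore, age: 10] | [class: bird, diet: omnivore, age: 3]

Accepted, Rejected, Rejected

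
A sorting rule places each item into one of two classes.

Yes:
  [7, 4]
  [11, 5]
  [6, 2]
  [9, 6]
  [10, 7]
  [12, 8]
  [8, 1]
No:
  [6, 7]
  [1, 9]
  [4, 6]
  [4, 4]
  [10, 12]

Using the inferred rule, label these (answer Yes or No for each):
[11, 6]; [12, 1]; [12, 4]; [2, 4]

Yes, Yes, Yes, No

Checking candidate rules against both groups, what survives is: first > second.
[11, 6] — 11 > 6, hence Yes. [12, 1] — 12 > 1, hence Yes. [12, 4] — 12 > 4, hence Yes. [2, 4] — 2 < 4, hence No.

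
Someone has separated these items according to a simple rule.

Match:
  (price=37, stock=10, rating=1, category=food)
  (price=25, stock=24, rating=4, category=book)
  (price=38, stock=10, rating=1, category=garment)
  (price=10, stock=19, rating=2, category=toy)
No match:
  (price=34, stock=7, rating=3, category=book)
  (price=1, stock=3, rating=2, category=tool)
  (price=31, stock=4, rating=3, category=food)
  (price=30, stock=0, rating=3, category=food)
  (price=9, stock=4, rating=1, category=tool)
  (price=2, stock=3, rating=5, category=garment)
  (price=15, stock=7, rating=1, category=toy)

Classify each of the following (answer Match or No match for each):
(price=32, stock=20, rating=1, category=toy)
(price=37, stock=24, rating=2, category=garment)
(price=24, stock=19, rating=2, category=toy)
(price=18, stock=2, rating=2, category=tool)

Match, Match, Match, No match

'Match' ⟺ stock ≥ 10.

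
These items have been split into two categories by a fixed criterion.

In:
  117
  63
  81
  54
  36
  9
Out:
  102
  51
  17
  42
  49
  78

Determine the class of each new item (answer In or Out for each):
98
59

Out, Out

Rule: multiple of 9. This holds for each 'In' example and fails for each 'Out' one.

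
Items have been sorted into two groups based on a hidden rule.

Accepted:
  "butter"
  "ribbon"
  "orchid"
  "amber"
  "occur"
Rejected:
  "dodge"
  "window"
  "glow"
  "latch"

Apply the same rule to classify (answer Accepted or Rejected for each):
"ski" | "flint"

The rule appears to be: contains 'r'.
"ski" — no 'r', hence Rejected. "flint" — no 'r', hence Rejected.

Rejected, Rejected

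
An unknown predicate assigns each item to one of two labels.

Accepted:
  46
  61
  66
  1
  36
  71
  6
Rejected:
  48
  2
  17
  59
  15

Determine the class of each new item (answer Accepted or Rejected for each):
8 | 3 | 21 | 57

Rejected, Rejected, Accepted, Rejected

The common property of the 'Accepted' items is: ≡ 1 (mod 5). No 'Rejected' item has it.
8: 8 mod 5 = 3, doesn't match → Rejected.
3: 3 mod 5 = 3, doesn't match → Rejected.
21: 21 mod 5 = 1, checks out → Accepted.
57: 57 mod 5 = 2, doesn't match → Rejected.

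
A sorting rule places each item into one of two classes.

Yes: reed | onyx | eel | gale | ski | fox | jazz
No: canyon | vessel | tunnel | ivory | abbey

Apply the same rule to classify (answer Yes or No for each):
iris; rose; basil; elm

Yes, Yes, No, Yes

The simplest hypothesis consistent with all the labels is: length ≤ 4.
iris: Yes (length 4).
rose: Yes (length 4).
basil: No (length 5).
elm: Yes (length 3).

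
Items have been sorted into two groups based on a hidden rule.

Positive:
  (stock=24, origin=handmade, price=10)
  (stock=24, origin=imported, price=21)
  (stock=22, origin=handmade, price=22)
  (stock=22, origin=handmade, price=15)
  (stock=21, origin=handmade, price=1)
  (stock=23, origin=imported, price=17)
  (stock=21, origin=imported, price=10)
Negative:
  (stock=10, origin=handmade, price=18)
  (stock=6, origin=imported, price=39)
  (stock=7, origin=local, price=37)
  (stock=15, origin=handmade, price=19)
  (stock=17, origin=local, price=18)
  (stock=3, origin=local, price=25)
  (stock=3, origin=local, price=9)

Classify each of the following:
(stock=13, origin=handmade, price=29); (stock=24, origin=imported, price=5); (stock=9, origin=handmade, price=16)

Negative, Positive, Negative

'Positive' ⟺ stock ≥ 21.
(stock=13, origin=handmade, price=29) → stock = 13 → Negative. (stock=24, origin=imported, price=5) → stock = 24 → Positive. (stock=9, origin=handmade, price=16) → stock = 9 → Negative.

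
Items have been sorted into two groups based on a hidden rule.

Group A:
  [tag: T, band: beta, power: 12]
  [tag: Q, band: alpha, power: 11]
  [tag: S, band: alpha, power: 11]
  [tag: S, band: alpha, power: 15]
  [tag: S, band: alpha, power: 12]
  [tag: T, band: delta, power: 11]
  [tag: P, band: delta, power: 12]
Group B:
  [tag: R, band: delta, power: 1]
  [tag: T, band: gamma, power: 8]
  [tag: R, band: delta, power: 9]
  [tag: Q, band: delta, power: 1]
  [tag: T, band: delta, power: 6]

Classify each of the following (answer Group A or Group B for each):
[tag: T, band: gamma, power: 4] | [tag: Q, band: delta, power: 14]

Group B, Group A

'Group A' ⟺ power ≥ 11.
[tag: T, band: gamma, power: 4] — power = 4, hence Group B.
[tag: Q, band: delta, power: 14] — power = 14, hence Group A.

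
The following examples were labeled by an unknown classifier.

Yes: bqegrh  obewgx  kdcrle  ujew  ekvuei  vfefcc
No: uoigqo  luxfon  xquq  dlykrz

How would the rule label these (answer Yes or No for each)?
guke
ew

Yes, Yes

Rule: contains 'e'. This holds for each 'Yes' example and fails for each 'No' one.
guke: has 'e', checks out → Yes. ew: has 'e', checks out → Yes.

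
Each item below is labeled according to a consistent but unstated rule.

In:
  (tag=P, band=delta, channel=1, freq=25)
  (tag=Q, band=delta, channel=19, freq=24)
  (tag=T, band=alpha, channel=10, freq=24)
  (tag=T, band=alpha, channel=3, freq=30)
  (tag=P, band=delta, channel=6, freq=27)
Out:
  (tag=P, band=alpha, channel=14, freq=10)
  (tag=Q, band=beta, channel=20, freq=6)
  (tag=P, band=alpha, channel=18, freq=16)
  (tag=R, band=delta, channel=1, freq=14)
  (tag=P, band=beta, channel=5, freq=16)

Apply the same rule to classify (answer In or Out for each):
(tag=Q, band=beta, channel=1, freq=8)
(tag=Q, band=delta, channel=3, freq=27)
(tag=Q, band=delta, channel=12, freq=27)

The distinguishing property — freq ≥ 24 — holds for all the 'In' cases and none of the 'Out' cases.
(tag=Q, band=beta, channel=1, freq=8): Out (freq = 8).
(tag=Q, band=delta, channel=3, freq=27): In (freq = 27).
(tag=Q, band=delta, channel=12, freq=27): In (freq = 27).

Out, In, In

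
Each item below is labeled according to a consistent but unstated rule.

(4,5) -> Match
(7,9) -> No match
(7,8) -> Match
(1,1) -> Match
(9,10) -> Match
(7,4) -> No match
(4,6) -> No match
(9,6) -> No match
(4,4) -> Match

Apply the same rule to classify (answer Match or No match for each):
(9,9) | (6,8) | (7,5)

Match, No match, No match

The simplest hypothesis consistent with all the labels is: |first − second| ≤ 1.
(9,9): |9−9| = 0 — passes, so Match.
(6,8): |6−8| = 2 — does not pass, so No match.
(7,5): |7−5| = 2 — does not pass, so No match.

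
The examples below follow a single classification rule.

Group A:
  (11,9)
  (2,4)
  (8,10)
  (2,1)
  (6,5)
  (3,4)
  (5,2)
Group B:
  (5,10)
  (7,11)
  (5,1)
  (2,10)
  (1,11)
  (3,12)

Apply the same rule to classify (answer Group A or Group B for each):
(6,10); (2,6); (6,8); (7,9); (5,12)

Group B, Group B, Group A, Group A, Group B

The classifier is using: |first − second| ≤ 3.
(6,10): |6−10| = 4 — does not pass, so Group B. (2,6): |2−6| = 4 — does not pass, so Group B. (6,8): |6−8| = 2 — meets the rule, so Group A. (7,9): |7−9| = 2 — meets the rule, so Group A. (5,12): |5−12| = 7 — does not pass, so Group B.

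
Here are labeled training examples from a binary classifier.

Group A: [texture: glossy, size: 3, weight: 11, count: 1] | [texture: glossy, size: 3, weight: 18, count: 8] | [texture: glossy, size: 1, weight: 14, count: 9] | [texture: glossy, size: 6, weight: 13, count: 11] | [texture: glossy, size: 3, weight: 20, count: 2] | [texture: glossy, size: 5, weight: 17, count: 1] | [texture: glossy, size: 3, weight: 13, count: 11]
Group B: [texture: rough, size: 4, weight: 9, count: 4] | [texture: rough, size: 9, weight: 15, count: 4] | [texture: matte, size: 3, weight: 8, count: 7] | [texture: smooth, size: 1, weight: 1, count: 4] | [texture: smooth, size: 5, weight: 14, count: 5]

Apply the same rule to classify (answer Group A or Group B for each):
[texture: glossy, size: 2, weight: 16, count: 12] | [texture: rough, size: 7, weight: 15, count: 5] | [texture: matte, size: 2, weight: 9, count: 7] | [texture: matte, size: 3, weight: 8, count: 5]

The simplest hypothesis consistent with all the labels is: texture is glossy.

Group A, Group B, Group B, Group B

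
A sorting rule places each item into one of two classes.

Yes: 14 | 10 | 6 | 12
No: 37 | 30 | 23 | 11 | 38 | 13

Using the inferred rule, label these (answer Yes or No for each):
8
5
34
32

The pattern is that an item is 'Yes' exactly when: even AND at most 14.

Yes, No, No, No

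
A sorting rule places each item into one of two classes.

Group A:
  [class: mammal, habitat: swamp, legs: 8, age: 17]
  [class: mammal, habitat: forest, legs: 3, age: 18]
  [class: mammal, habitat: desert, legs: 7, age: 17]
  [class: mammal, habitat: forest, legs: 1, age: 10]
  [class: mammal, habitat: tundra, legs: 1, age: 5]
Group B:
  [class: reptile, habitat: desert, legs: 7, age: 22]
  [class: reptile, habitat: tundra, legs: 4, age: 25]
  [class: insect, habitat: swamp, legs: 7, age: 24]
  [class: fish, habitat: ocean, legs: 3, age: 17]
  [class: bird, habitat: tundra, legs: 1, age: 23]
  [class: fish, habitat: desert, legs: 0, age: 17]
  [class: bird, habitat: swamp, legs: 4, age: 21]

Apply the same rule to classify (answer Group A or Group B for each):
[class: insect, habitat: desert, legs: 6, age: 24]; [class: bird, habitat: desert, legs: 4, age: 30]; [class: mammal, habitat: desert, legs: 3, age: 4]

The simplest hypothesis consistent with all the labels is: class is mammal.
[class: insect, habitat: desert, legs: 6, age: 24] → class is insect → Group B. [class: bird, habitat: desert, legs: 4, age: 30] → class is bird → Group B. [class: mammal, habitat: desert, legs: 3, age: 4] → class is mammal → Group A.

Group B, Group B, Group A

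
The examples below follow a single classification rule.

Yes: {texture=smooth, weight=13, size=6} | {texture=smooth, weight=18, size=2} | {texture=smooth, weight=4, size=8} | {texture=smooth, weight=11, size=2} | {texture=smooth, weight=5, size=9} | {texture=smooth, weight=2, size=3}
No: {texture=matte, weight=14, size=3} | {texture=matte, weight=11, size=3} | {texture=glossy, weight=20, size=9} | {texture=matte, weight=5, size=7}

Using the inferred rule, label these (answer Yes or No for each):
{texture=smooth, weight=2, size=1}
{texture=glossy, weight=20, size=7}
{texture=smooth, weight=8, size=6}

The simplest hypothesis consistent with all the labels is: texture is smooth.
{texture=smooth, weight=2, size=1} → texture is smooth → Yes.
{texture=glossy, weight=20, size=7} → texture is glossy → No.
{texture=smooth, weight=8, size=6} → texture is smooth → Yes.

Yes, No, Yes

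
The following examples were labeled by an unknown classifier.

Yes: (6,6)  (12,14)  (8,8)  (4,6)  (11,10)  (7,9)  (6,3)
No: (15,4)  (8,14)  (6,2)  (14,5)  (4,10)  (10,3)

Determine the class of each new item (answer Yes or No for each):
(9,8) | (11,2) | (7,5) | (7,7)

Yes, No, Yes, Yes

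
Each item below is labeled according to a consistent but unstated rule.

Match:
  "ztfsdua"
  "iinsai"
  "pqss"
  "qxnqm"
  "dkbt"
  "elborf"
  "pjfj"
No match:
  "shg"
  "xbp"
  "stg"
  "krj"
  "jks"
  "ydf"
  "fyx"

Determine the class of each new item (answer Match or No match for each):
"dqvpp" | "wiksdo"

Match, Match

'Match' ⟺ length ≥ 4.
"dqvpp" — length 5, hence Match.
"wiksdo" — length 6, hence Match.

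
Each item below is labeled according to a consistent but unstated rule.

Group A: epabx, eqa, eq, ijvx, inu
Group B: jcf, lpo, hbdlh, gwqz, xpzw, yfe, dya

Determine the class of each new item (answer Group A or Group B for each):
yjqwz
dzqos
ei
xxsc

Group B, Group B, Group A, Group B

All 'Group A' examples share one property — starts with a vowel — and every 'Group B' example lacks it.
yjqwz: starts with 'y' — fails the rule, so Group B. dzqos: starts with 'd' — fails the rule, so Group B. ei: starts with 'e' — fits, so Group A. xxsc: starts with 'x' — fails the rule, so Group B.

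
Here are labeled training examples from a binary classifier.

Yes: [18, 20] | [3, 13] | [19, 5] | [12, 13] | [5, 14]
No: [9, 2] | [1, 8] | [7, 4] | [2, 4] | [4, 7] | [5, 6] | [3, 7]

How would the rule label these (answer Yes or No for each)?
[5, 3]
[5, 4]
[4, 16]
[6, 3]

No, No, Yes, No

Rule: sum ≥ 16. This holds for each 'Yes' example and fails for each 'No' one.
[5, 3] — 5+3 = 8, hence No. [5, 4] — 5+4 = 9, hence No. [4, 16] — 4+16 = 20, hence Yes. [6, 3] — 6+3 = 9, hence No.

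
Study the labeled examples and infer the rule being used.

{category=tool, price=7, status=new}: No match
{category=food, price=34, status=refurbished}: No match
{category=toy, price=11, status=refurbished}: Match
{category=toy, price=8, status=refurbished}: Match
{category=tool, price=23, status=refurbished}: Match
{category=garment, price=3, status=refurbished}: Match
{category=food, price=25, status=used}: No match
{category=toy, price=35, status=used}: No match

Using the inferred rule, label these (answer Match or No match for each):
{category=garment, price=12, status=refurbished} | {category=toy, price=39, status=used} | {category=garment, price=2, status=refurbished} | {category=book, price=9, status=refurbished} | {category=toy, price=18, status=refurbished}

The rule appears to be: status is refurbished AND price ≤ 23.

Match, No match, Match, Match, Match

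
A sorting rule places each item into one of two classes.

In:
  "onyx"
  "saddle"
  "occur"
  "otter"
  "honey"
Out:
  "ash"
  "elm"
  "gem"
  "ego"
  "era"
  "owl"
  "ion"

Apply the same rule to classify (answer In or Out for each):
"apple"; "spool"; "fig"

In, In, Out

'In' ⟺ length ≥ 4.
"apple": length 5 — passes, so In.
"spool": length 5 — passes, so In.
"fig": length 3 — doesn't qualify, so Out.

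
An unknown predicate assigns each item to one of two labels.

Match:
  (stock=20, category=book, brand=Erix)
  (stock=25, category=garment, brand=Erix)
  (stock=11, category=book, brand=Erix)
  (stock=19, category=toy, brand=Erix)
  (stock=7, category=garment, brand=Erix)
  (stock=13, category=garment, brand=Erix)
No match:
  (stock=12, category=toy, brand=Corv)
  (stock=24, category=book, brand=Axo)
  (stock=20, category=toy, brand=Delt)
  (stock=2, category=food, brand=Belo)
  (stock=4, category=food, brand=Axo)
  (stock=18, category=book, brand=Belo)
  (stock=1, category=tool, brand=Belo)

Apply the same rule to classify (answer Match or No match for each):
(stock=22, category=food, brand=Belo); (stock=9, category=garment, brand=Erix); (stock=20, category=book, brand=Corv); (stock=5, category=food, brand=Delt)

The distinguishing property — brand is Erix — holds for all the 'Match' cases and none of the 'No match' cases.
(stock=22, category=food, brand=Belo) → brand is Belo → No match.
(stock=9, category=garment, brand=Erix) → brand is Erix → Match.
(stock=20, category=book, brand=Corv) → brand is Corv → No match.
(stock=5, category=food, brand=Delt) → brand is Delt → No match.

No match, Match, No match, No match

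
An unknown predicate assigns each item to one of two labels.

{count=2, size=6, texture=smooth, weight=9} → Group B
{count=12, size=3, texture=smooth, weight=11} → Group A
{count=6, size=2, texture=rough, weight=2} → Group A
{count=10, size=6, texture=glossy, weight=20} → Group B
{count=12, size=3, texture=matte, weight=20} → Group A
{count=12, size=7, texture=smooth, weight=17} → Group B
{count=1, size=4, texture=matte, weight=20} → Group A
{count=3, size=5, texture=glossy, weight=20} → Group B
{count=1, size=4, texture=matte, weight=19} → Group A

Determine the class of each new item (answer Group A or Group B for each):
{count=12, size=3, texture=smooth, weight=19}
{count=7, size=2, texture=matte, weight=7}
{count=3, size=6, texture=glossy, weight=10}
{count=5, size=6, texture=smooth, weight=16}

Group A, Group A, Group B, Group B

The pattern is that an item is 'Group A' exactly when: size ≤ 4.
Group A: {count=12, size=3, texture=smooth, weight=19}, since size = 3.
Group A: {count=7, size=2, texture=matte, weight=7}, since size = 2.
Group B: {count=3, size=6, texture=glossy, weight=10}, since size = 6.
Group B: {count=5, size=6, texture=smooth, weight=16}, since size = 6.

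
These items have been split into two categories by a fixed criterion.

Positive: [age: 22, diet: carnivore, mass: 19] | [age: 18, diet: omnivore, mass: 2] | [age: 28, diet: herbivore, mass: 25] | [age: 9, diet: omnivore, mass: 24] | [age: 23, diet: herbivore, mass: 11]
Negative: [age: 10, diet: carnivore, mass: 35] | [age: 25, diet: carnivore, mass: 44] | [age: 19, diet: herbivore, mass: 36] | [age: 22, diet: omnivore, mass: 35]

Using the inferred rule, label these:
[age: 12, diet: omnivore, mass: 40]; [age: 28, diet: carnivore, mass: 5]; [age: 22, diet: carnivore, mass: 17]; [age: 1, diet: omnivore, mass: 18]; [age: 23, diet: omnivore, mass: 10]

One predicate separates the groups cleanly: mass ≤ 25.
[age: 12, diet: omnivore, mass: 40] → mass = 40 → Negative.
[age: 28, diet: carnivore, mass: 5] → mass = 5 → Positive.
[age: 22, diet: carnivore, mass: 17] → mass = 17 → Positive.
[age: 1, diet: omnivore, mass: 18] → mass = 18 → Positive.
[age: 23, diet: omnivore, mass: 10] → mass = 10 → Positive.

Negative, Positive, Positive, Positive, Positive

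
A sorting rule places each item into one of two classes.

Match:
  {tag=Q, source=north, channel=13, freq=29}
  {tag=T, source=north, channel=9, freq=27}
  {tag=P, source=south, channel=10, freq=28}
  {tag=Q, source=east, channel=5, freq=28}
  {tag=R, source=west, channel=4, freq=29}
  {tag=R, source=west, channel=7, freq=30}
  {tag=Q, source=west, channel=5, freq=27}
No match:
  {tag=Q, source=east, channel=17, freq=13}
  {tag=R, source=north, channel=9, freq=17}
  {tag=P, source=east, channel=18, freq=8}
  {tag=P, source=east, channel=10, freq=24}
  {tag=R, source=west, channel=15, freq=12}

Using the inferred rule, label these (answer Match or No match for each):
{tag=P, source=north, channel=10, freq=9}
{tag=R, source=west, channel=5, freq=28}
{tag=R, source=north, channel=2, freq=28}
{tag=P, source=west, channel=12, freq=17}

The common property of the 'Match' items is: freq ≥ 27. No 'No match' item has it.
No match: {tag=P, source=north, channel=10, freq=9}, since freq = 9.
Match: {tag=R, source=west, channel=5, freq=28}, since freq = 28.
Match: {tag=R, source=north, channel=2, freq=28}, since freq = 28.
No match: {tag=P, source=west, channel=12, freq=17}, since freq = 17.

No match, Match, Match, No match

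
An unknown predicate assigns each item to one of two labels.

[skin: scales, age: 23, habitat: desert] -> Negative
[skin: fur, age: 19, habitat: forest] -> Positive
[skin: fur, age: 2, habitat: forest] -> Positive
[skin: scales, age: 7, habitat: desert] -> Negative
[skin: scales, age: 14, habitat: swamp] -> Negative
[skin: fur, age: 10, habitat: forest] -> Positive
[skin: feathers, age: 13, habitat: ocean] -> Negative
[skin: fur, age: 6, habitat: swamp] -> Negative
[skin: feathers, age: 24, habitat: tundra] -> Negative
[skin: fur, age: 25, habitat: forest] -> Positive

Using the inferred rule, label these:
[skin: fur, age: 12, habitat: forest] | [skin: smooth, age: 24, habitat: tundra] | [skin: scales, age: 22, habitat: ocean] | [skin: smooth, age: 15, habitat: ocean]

Every 'Positive' example satisfies: habitat is forest. None of the 'Negative' examples do.
[skin: fur, age: 12, habitat: forest]: habitat is forest — fits, so Positive. [skin: smooth, age: 24, habitat: tundra]: habitat is tundra — does not fit, so Negative. [skin: scales, age: 22, habitat: ocean]: habitat is ocean — does not fit, so Negative. [skin: smooth, age: 15, habitat: ocean]: habitat is ocean — does not fit, so Negative.

Positive, Negative, Negative, Negative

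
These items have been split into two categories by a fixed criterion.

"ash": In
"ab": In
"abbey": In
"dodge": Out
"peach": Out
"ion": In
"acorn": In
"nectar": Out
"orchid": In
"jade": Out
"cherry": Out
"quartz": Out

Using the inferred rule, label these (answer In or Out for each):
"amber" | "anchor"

In, In

The rule appears to be: starts with a vowel.
"amber": starts with 'a' — checks out, so In. "anchor": starts with 'a' — checks out, so In.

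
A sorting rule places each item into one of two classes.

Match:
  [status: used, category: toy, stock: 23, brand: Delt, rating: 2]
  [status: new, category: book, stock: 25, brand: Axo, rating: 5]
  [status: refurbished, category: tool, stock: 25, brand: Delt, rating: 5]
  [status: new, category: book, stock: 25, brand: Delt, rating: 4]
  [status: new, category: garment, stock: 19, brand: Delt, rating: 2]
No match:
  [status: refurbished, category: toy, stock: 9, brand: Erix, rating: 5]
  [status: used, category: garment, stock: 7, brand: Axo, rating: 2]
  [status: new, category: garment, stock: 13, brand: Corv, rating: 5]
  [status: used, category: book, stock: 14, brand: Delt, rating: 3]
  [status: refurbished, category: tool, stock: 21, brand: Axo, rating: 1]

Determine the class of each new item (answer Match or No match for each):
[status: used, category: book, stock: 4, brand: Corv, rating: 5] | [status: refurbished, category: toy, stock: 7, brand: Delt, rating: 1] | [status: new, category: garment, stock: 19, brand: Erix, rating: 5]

The distinguishing property — stock ≥ 19 AND rating ≥ 2 — holds for all the 'Match' cases and none of the 'No match' cases.
[status: used, category: book, stock: 4, brand: Corv, rating: 5]: No match (stock = 4, rating = 5).
[status: refurbished, category: toy, stock: 7, brand: Delt, rating: 1]: No match (stock = 7, rating = 1).
[status: new, category: garment, stock: 19, brand: Erix, rating: 5]: Match (stock = 19, rating = 5).

No match, No match, Match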